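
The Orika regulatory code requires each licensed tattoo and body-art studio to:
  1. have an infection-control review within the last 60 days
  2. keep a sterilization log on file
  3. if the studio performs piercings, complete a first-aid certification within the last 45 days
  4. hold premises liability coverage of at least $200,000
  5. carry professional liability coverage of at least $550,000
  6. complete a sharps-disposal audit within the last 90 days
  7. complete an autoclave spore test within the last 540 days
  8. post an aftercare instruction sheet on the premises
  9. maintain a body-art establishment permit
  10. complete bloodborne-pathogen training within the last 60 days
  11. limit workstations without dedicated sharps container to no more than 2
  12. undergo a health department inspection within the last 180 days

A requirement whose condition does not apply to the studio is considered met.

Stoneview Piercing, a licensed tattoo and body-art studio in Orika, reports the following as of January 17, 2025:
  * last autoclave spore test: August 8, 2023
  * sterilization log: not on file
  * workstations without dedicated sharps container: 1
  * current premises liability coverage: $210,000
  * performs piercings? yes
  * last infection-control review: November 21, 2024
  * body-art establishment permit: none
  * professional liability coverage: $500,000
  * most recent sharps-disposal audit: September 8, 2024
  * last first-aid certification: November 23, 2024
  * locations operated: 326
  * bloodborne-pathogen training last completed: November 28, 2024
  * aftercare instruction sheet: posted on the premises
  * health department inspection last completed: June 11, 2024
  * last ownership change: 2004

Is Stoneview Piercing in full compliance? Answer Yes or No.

1. infection-control review 57 days ago vs limit 60 → met
2. sterilization log absent → not met
3. condition 'performs piercings' holds; first-aid certification 55 days ago vs limit 45 → not met
4. premises liability coverage $210,000 ≥ $200,000 → met
5. professional liability coverage $500,000 < $550,000 → not met
6. sharps-disposal audit 131 days ago vs limit 90 → not met
7. autoclave spore test 528 days ago vs limit 540 → met
8. aftercare instruction sheet present → met
9. body-art establishment permit absent → not met
10. bloodborne-pathogen training 50 days ago vs limit 60 → met
11. workstations without dedicated sharps container 1 ≤ 2 → met
12. health department inspection 220 days ago vs limit 180 → not met
Not met: 2, 3, 5, 6, 9, 12

No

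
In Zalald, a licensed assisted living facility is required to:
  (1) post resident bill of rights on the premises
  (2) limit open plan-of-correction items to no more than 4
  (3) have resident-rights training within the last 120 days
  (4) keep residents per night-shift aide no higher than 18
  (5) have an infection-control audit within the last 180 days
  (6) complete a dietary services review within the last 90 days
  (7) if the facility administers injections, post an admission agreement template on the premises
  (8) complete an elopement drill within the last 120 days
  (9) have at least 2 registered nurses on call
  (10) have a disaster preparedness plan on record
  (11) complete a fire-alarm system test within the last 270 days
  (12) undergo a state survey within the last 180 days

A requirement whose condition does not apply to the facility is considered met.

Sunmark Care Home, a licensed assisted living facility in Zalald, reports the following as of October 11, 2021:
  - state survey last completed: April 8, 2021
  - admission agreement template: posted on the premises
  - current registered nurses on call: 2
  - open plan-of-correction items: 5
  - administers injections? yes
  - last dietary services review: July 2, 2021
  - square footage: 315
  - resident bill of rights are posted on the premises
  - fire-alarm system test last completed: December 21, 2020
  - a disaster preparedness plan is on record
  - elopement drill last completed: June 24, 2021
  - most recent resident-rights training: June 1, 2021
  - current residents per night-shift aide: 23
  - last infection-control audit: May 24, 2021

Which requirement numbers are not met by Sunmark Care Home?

2, 3, 4, 6, 11, 12

1. resident bill of rights present → met
2. open plan-of-correction items 5 > 4 → not met
3. resident-rights training 132 days ago vs limit 120 → not met
4. residents per night-shift aide 23 > 18 → not met
5. infection-control audit 140 days ago vs limit 180 → met
6. dietary services review 101 days ago vs limit 90 → not met
7. condition 'administers injections' holds; admission agreement template present → met
8. elopement drill 109 days ago vs limit 120 → met
9. registered nurses on call 2 ≥ 2 → met
10. disaster preparedness plan present → met
11. fire-alarm system test 294 days ago vs limit 270 → not met
12. state survey 186 days ago vs limit 180 → not met
Not met: 2, 3, 4, 6, 11, 12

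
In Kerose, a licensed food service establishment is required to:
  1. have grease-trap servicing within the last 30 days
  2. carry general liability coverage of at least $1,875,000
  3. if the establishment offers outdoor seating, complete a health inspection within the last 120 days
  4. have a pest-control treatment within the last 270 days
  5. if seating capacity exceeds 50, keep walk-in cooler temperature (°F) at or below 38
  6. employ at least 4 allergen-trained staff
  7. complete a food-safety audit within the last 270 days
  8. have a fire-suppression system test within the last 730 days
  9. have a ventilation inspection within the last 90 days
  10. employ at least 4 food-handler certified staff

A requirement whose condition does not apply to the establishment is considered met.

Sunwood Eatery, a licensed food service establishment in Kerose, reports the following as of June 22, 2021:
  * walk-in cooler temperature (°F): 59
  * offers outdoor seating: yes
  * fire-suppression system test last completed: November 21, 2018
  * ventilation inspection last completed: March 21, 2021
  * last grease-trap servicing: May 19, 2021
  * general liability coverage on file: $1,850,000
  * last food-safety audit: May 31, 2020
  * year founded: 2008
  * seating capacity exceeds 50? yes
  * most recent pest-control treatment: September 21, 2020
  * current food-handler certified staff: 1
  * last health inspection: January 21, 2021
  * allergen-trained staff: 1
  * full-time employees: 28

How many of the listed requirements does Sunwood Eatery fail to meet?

1. grease-trap servicing 34 days ago vs limit 30 → not met
2. general liability coverage $1,850,000 < $1,875,000 → not met
3. condition 'offers outdoor seating' holds; health inspection 152 days ago vs limit 120 → not met
4. pest-control treatment 274 days ago vs limit 270 → not met
5. condition 'seating capacity exceeds 50' holds; walk-in cooler temperature (°F) 59 > 38 → not met
6. allergen-trained staff 1 < 4 → not met
7. food-safety audit 387 days ago vs limit 270 → not met
8. fire-suppression system test 944 days ago vs limit 730 → not met
9. ventilation inspection 93 days ago vs limit 90 → not met
10. food-handler certified staff 1 < 4 → not met
Not met: 10 of 10

10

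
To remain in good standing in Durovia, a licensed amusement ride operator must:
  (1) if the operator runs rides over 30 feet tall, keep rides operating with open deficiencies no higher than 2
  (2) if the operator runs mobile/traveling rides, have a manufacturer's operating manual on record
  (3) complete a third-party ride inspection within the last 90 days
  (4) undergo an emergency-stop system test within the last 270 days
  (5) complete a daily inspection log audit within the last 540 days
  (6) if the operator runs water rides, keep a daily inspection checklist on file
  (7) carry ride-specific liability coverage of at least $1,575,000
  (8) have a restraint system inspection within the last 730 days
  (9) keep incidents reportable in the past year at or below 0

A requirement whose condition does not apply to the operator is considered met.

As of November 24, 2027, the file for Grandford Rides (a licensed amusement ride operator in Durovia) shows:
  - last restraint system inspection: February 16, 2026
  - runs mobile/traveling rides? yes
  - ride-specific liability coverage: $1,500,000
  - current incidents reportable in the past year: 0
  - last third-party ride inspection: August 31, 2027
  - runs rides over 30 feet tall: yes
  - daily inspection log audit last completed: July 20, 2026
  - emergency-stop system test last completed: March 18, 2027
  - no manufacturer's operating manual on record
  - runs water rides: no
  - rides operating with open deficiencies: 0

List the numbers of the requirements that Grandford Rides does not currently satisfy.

1. condition 'runs rides over 30 feet tall' holds; rides operating with open deficiencies 0 ≤ 2 → met
2. condition 'runs mobile/traveling rides' holds; manufacturer's operating manual absent → not met
3. third-party ride inspection 85 days ago vs limit 90 → met
4. emergency-stop system test 251 days ago vs limit 270 → met
5. daily inspection log audit 492 days ago vs limit 540 → met
6. condition 'runs water rides' does not hold → requirement n/a → met
7. ride-specific liability coverage $1,500,000 < $1,575,000 → not met
8. restraint system inspection 646 days ago vs limit 730 → met
9. incidents reportable in the past year 0 ≤ 0 → met
Not met: 2, 7

2, 7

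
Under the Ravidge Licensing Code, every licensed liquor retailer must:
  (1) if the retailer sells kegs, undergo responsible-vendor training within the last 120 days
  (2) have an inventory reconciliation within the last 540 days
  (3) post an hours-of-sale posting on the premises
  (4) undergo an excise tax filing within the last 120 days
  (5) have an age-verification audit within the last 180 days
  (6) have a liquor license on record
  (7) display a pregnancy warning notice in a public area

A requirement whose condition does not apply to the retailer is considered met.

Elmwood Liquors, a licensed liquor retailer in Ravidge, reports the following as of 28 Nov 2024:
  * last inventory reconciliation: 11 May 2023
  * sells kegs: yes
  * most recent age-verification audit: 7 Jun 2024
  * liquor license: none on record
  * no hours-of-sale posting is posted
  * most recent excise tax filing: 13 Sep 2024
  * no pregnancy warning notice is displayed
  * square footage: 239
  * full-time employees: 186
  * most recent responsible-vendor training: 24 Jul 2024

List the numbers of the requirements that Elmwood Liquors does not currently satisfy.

1. condition 'sells kegs' holds; responsible-vendor training 127 days ago vs limit 120 → not met
2. inventory reconciliation 567 days ago vs limit 540 → not met
3. hours-of-sale posting absent → not met
4. excise tax filing 76 days ago vs limit 120 → met
5. age-verification audit 174 days ago vs limit 180 → met
6. liquor license absent → not met
7. pregnancy warning notice absent → not met
Not met: 1, 2, 3, 6, 7

1, 2, 3, 6, 7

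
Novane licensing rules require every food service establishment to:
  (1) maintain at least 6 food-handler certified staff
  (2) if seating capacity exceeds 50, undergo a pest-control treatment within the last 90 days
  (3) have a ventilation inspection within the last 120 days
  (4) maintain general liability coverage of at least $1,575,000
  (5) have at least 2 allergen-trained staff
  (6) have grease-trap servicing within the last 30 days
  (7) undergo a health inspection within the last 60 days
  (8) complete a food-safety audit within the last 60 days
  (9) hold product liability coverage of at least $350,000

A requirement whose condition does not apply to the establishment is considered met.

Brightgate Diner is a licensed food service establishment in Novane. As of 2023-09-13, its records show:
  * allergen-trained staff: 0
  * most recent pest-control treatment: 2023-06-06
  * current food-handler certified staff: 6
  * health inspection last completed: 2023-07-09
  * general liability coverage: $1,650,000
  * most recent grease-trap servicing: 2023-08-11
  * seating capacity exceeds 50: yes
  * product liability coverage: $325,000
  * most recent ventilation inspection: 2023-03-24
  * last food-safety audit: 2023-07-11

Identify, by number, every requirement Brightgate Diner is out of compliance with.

1. food-handler certified staff 6 ≥ 6 → met
2. condition 'seating capacity exceeds 50' holds; pest-control treatment 99 days ago vs limit 90 → not met
3. ventilation inspection 173 days ago vs limit 120 → not met
4. general liability coverage $1,650,000 ≥ $1,575,000 → met
5. allergen-trained staff 0 < 2 → not met
6. grease-trap servicing 33 days ago vs limit 30 → not met
7. health inspection 66 days ago vs limit 60 → not met
8. food-safety audit 64 days ago vs limit 60 → not met
9. product liability coverage $325,000 < $350,000 → not met
Not met: 2, 3, 5, 6, 7, 8, 9

2, 3, 5, 6, 7, 8, 9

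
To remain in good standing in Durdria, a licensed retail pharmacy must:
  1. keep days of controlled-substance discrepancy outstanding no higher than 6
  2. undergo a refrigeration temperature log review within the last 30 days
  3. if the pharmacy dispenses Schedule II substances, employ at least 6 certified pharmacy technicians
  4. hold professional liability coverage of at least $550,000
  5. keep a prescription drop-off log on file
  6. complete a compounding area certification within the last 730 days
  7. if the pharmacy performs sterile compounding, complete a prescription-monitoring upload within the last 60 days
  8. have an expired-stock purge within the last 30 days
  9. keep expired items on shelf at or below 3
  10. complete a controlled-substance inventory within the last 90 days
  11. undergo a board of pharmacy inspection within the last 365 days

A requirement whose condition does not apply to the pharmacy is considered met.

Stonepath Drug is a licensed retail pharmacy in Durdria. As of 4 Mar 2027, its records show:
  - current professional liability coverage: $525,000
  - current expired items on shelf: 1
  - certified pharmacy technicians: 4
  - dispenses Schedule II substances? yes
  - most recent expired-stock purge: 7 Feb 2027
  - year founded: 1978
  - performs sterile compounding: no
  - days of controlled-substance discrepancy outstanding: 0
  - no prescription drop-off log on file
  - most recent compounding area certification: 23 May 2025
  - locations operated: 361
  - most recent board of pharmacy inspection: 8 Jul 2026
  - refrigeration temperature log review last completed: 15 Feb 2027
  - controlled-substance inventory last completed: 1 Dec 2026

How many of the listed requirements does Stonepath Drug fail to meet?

1. days of controlled-substance discrepancy outstanding 0 ≤ 6 → met
2. refrigeration temperature log review 17 days ago vs limit 30 → met
3. condition 'dispenses Schedule II substances' holds; certified pharmacy technicians 4 < 6 → not met
4. professional liability coverage $525,000 < $550,000 → not met
5. prescription drop-off log absent → not met
6. compounding area certification 650 days ago vs limit 730 → met
7. condition 'performs sterile compounding' does not hold → requirement n/a → met
8. expired-stock purge 25 days ago vs limit 30 → met
9. expired items on shelf 1 ≤ 3 → met
10. controlled-substance inventory 93 days ago vs limit 90 → not met
11. board of pharmacy inspection 239 days ago vs limit 365 → met
Not met: 4 of 11

4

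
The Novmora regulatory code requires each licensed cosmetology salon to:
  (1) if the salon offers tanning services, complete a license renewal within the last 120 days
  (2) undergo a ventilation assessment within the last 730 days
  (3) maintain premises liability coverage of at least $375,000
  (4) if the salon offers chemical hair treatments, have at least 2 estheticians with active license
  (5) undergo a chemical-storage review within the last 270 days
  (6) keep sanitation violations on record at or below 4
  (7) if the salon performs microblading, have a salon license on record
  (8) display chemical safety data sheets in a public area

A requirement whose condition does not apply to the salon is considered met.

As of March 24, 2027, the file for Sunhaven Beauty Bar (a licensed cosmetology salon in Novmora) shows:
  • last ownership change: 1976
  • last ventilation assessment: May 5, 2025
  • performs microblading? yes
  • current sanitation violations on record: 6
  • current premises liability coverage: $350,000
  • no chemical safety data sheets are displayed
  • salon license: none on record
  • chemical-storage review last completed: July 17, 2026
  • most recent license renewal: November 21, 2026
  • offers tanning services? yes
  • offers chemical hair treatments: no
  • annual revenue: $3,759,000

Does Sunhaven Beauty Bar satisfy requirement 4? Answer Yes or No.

4. condition 'offers chemical hair treatments' does not hold → requirement n/a → met

Yes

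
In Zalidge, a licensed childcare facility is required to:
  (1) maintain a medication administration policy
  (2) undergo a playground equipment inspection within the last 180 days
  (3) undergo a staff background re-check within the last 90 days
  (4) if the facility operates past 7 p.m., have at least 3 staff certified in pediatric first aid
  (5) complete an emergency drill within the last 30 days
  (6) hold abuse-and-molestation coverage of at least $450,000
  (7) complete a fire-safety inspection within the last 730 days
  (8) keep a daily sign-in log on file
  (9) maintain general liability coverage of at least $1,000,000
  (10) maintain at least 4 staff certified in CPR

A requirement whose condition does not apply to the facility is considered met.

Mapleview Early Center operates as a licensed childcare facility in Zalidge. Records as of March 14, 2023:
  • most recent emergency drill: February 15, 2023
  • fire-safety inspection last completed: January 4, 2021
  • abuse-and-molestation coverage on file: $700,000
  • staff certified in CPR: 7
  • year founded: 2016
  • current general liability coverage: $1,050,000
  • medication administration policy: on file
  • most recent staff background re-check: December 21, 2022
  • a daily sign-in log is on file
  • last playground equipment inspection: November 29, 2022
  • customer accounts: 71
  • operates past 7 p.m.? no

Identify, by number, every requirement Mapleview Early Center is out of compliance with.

7

1. medication administration policy present → met
2. playground equipment inspection 105 days ago vs limit 180 → met
3. staff background re-check 83 days ago vs limit 90 → met
4. condition 'operates past 7 p.m.' does not hold → requirement n/a → met
5. emergency drill 27 days ago vs limit 30 → met
6. abuse-and-molestation coverage $700,000 ≥ $450,000 → met
7. fire-safety inspection 799 days ago vs limit 730 → not met
8. daily sign-in log present → met
9. general liability coverage $1,050,000 ≥ $1,000,000 → met
10. staff certified in CPR 7 ≥ 4 → met
Not met: 7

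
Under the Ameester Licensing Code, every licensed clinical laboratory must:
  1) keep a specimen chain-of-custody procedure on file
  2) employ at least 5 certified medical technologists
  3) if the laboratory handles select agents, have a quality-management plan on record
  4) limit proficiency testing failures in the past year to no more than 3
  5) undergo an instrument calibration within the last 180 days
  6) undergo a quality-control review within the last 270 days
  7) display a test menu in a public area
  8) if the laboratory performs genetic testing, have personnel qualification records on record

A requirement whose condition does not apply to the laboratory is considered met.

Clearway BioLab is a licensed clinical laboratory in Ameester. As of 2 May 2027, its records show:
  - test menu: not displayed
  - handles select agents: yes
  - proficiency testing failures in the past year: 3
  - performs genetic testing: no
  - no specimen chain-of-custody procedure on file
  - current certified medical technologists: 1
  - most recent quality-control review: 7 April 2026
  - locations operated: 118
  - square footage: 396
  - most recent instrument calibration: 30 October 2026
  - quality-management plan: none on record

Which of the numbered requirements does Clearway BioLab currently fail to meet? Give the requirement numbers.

1, 2, 3, 5, 6, 7

1. specimen chain-of-custody procedure absent → not met
2. certified medical technologists 1 < 5 → not met
3. condition 'handles select agents' holds; quality-management plan absent → not met
4. proficiency testing failures in the past year 3 ≤ 3 → met
5. instrument calibration 184 days ago vs limit 180 → not met
6. quality-control review 390 days ago vs limit 270 → not met
7. test menu absent → not met
8. condition 'performs genetic testing' does not hold → requirement n/a → met
Not met: 1, 2, 3, 5, 6, 7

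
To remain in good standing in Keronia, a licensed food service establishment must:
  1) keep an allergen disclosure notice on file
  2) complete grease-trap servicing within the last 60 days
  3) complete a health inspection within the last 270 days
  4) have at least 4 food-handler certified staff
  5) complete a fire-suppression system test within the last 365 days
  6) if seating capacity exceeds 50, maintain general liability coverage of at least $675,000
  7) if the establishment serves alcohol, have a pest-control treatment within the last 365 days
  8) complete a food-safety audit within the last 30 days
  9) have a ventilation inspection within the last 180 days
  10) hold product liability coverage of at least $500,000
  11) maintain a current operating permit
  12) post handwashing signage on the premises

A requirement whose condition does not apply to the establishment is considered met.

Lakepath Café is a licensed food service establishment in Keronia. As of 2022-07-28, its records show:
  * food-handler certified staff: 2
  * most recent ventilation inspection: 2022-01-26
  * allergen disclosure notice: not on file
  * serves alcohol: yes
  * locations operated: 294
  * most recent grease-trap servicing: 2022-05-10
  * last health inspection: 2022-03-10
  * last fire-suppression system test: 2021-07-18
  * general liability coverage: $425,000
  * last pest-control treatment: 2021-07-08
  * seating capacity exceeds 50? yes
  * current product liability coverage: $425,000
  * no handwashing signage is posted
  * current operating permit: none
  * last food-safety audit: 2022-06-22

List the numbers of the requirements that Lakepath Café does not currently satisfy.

1, 2, 4, 5, 6, 7, 8, 9, 10, 11, 12

1. allergen disclosure notice absent → not met
2. grease-trap servicing 79 days ago vs limit 60 → not met
3. health inspection 140 days ago vs limit 270 → met
4. food-handler certified staff 2 < 4 → not met
5. fire-suppression system test 375 days ago vs limit 365 → not met
6. condition 'seating capacity exceeds 50' holds; general liability coverage $425,000 < $675,000 → not met
7. condition 'serves alcohol' holds; pest-control treatment 385 days ago vs limit 365 → not met
8. food-safety audit 36 days ago vs limit 30 → not met
9. ventilation inspection 183 days ago vs limit 180 → not met
10. product liability coverage $425,000 < $500,000 → not met
11. current operating permit absent → not met
12. handwashing signage absent → not met
Not met: 1, 2, 4, 5, 6, 7, 8, 9, 10, 11, 12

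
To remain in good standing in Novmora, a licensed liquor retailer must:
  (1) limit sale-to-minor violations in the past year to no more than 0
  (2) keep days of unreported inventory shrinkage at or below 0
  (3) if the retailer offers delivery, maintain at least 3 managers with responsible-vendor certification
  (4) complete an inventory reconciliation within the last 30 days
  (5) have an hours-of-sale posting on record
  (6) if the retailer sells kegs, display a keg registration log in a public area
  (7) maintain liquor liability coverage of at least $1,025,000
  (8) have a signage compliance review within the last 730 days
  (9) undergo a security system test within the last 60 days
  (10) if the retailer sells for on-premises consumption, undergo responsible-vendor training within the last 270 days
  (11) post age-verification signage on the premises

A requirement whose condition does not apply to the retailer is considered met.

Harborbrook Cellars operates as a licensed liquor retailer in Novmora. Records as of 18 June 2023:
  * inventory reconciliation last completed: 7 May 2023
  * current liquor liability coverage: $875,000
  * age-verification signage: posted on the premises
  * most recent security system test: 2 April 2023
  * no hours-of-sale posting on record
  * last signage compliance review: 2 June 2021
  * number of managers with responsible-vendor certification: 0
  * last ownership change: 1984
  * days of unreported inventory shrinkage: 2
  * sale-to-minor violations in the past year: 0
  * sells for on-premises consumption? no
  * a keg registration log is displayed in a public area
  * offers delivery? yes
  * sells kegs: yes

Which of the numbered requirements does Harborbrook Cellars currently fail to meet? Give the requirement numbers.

2, 3, 4, 5, 7, 8, 9

1. sale-to-minor violations in the past year 0 ≤ 0 → met
2. days of unreported inventory shrinkage 2 > 0 → not met
3. condition 'offers delivery' holds; managers with responsible-vendor certification 0 < 3 → not met
4. inventory reconciliation 42 days ago vs limit 30 → not met
5. hours-of-sale posting absent → not met
6. condition 'sells kegs' holds; keg registration log present → met
7. liquor liability coverage $875,000 < $1,025,000 → not met
8. signage compliance review 746 days ago vs limit 730 → not met
9. security system test 77 days ago vs limit 60 → not met
10. condition 'sells for on-premises consumption' does not hold → requirement n/a → met
11. age-verification signage present → met
Not met: 2, 3, 4, 5, 7, 8, 9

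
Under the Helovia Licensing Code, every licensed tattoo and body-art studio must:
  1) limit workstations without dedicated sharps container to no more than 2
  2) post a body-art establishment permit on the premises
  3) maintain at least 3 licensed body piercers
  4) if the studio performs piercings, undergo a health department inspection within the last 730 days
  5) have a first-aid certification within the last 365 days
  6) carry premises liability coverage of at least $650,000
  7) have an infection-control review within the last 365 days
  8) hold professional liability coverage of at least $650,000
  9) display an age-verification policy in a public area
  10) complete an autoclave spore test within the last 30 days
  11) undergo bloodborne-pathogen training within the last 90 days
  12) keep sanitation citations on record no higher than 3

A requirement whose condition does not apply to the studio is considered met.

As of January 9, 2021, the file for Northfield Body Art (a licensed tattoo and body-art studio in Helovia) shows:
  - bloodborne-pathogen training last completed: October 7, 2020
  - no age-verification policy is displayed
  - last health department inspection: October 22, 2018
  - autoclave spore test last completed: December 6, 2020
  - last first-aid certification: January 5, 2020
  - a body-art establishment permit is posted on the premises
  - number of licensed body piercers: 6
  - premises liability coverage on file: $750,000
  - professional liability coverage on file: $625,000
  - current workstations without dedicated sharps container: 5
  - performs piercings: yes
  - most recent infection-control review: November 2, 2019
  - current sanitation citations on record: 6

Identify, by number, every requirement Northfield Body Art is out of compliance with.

1. workstations without dedicated sharps container 5 > 2 → not met
2. body-art establishment permit present → met
3. licensed body piercers 6 ≥ 3 → met
4. condition 'performs piercings' holds; health department inspection 810 days ago vs limit 730 → not met
5. first-aid certification 370 days ago vs limit 365 → not met
6. premises liability coverage $750,000 ≥ $650,000 → met
7. infection-control review 434 days ago vs limit 365 → not met
8. professional liability coverage $625,000 < $650,000 → not met
9. age-verification policy absent → not met
10. autoclave spore test 34 days ago vs limit 30 → not met
11. bloodborne-pathogen training 94 days ago vs limit 90 → not met
12. sanitation citations on record 6 > 3 → not met
Not met: 1, 4, 5, 7, 8, 9, 10, 11, 12

1, 4, 5, 7, 8, 9, 10, 11, 12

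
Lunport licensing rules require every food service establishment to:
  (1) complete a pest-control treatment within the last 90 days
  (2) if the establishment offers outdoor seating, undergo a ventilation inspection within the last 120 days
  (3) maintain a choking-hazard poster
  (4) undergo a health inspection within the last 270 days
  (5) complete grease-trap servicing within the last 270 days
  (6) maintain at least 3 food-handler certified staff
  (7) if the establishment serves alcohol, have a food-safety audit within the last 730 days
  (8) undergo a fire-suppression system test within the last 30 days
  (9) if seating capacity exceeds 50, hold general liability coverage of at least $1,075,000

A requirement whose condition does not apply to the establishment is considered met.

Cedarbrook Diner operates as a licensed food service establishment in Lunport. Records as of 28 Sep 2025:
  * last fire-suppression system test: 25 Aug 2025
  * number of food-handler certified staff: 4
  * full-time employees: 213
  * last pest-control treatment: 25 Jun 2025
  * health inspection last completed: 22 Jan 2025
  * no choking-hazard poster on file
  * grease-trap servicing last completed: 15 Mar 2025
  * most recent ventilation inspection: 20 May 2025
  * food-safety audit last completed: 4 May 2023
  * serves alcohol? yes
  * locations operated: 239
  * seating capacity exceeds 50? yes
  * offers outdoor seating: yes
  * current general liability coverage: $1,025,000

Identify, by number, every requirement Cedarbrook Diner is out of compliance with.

1. pest-control treatment 95 days ago vs limit 90 → not met
2. condition 'offers outdoor seating' holds; ventilation inspection 131 days ago vs limit 120 → not met
3. choking-hazard poster absent → not met
4. health inspection 249 days ago vs limit 270 → met
5. grease-trap servicing 197 days ago vs limit 270 → met
6. food-handler certified staff 4 ≥ 3 → met
7. condition 'serves alcohol' holds; food-safety audit 878 days ago vs limit 730 → not met
8. fire-suppression system test 34 days ago vs limit 30 → not met
9. condition 'seating capacity exceeds 50' holds; general liability coverage $1,025,000 < $1,075,000 → not met
Not met: 1, 2, 3, 7, 8, 9

1, 2, 3, 7, 8, 9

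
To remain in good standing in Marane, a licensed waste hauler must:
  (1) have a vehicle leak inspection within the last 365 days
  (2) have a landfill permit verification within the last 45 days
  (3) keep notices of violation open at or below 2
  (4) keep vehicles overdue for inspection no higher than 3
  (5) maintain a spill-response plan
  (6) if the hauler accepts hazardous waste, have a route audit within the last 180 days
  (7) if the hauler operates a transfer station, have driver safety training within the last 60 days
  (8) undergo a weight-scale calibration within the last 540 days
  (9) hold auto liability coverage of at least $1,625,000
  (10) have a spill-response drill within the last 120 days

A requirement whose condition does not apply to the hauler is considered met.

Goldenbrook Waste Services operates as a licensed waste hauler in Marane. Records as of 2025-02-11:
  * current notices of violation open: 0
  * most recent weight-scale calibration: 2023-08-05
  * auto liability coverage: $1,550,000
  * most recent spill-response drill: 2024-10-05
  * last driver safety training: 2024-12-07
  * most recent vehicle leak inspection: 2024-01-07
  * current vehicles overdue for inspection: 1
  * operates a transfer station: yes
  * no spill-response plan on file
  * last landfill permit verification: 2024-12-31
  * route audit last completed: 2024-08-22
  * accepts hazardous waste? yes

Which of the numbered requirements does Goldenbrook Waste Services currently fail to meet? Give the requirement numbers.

1, 5, 7, 8, 9, 10

1. vehicle leak inspection 401 days ago vs limit 365 → not met
2. landfill permit verification 42 days ago vs limit 45 → met
3. notices of violation open 0 ≤ 2 → met
4. vehicles overdue for inspection 1 ≤ 3 → met
5. spill-response plan absent → not met
6. condition 'accepts hazardous waste' holds; route audit 173 days ago vs limit 180 → met
7. condition 'operates a transfer station' holds; driver safety training 66 days ago vs limit 60 → not met
8. weight-scale calibration 556 days ago vs limit 540 → not met
9. auto liability coverage $1,550,000 < $1,625,000 → not met
10. spill-response drill 129 days ago vs limit 120 → not met
Not met: 1, 5, 7, 8, 9, 10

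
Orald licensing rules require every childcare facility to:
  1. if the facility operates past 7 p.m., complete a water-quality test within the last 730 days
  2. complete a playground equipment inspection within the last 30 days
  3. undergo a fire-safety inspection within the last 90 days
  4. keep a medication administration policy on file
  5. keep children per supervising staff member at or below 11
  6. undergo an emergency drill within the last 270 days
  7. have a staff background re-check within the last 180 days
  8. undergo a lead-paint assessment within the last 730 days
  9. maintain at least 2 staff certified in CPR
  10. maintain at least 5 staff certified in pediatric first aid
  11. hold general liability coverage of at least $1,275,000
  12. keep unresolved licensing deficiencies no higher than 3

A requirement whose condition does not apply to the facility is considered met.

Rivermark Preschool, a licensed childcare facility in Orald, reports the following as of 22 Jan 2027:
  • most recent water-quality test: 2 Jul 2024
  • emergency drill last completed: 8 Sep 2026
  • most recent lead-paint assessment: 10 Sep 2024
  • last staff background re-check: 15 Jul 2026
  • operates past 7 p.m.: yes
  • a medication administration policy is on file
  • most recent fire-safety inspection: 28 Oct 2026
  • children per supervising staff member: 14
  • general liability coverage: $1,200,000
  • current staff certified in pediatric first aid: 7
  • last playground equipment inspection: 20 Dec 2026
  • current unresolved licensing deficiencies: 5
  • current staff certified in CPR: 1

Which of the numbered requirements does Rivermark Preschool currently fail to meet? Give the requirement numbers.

1, 2, 5, 7, 8, 9, 11, 12

1. condition 'operates past 7 p.m.' holds; water-quality test 934 days ago vs limit 730 → not met
2. playground equipment inspection 33 days ago vs limit 30 → not met
3. fire-safety inspection 86 days ago vs limit 90 → met
4. medication administration policy present → met
5. children per supervising staff member 14 > 11 → not met
6. emergency drill 136 days ago vs limit 270 → met
7. staff background re-check 191 days ago vs limit 180 → not met
8. lead-paint assessment 864 days ago vs limit 730 → not met
9. staff certified in CPR 1 < 2 → not met
10. staff certified in pediatric first aid 7 ≥ 5 → met
11. general liability coverage $1,200,000 < $1,275,000 → not met
12. unresolved licensing deficiencies 5 > 3 → not met
Not met: 1, 2, 5, 7, 8, 9, 11, 12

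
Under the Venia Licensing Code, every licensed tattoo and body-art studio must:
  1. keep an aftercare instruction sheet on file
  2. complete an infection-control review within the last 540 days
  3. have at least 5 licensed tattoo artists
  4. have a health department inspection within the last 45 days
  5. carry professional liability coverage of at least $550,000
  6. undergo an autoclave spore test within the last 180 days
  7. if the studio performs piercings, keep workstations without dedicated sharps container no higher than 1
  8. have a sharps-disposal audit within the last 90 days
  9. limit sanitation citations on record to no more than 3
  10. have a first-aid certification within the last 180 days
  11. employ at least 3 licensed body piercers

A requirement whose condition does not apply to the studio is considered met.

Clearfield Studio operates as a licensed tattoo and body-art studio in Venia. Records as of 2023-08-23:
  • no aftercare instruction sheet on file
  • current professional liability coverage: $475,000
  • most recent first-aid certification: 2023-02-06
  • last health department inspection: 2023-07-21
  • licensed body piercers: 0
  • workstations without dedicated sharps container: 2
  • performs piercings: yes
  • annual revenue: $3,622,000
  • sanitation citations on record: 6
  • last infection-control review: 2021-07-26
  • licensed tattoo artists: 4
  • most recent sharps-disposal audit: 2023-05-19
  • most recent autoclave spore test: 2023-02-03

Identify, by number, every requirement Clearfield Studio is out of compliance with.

1, 2, 3, 5, 6, 7, 8, 9, 10, 11

1. aftercare instruction sheet absent → not met
2. infection-control review 758 days ago vs limit 540 → not met
3. licensed tattoo artists 4 < 5 → not met
4. health department inspection 33 days ago vs limit 45 → met
5. professional liability coverage $475,000 < $550,000 → not met
6. autoclave spore test 201 days ago vs limit 180 → not met
7. condition 'performs piercings' holds; workstations without dedicated sharps container 2 > 1 → not met
8. sharps-disposal audit 96 days ago vs limit 90 → not met
9. sanitation citations on record 6 > 3 → not met
10. first-aid certification 198 days ago vs limit 180 → not met
11. licensed body piercers 0 < 3 → not met
Not met: 1, 2, 3, 5, 6, 7, 8, 9, 10, 11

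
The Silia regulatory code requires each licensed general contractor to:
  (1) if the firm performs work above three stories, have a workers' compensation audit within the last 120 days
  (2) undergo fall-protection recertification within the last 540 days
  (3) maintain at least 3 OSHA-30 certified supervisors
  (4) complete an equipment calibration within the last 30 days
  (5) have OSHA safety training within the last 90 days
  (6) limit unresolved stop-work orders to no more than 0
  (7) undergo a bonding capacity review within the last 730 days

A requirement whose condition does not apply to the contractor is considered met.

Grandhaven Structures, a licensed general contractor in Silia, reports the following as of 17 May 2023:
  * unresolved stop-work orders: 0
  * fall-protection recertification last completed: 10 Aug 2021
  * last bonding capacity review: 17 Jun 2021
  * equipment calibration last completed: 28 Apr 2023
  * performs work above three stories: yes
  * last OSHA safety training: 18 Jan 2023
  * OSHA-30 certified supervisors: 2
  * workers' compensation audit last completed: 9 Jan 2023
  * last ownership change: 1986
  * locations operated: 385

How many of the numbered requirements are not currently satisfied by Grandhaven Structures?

1. condition 'performs work above three stories' holds; workers' compensation audit 128 days ago vs limit 120 → not met
2. fall-protection recertification 645 days ago vs limit 540 → not met
3. OSHA-30 certified supervisors 2 < 3 → not met
4. equipment calibration 19 days ago vs limit 30 → met
5. OSHA safety training 119 days ago vs limit 90 → not met
6. unresolved stop-work orders 0 ≤ 0 → met
7. bonding capacity review 699 days ago vs limit 730 → met
Not met: 4 of 7

4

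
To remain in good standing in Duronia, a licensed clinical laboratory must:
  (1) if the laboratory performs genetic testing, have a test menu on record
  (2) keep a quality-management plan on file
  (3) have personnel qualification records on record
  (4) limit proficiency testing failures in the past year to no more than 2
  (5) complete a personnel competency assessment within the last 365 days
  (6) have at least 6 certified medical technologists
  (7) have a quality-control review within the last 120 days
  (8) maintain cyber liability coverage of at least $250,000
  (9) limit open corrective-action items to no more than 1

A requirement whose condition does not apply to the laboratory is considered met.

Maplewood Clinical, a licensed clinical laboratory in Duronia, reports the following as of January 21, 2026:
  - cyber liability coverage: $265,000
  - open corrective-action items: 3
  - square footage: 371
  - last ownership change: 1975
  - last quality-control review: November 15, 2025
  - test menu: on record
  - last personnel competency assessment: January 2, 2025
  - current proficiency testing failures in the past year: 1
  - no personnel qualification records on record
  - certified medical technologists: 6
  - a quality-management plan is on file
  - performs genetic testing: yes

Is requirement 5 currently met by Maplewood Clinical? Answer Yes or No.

No

5. personnel competency assessment 384 days ago vs limit 365 → not met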